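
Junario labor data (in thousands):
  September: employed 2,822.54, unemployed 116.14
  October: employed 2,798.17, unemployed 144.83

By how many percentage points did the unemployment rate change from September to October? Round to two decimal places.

The unemployment rate changed by +0.97 percentage points.

September: labor force = 2,822.54 + 116.14 = 2,938.68; u = 116.14/2,938.68 = 3.95%.
October: labor force = 2,798.17 + 144.83 = 2,943.00; u = 144.83/2,943.00 = 4.92%.
Change = 4.92% − 3.95% = +0.97 pp.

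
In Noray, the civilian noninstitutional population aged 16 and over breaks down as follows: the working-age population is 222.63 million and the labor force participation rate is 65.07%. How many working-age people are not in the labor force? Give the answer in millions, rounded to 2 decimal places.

About 77.76 million are not in the labor force.

Share not in the labor force = 1 − 0.6507 = 0.3493.
Not in labor force = 0.3493 × 222.63 ≈ 77.76 million.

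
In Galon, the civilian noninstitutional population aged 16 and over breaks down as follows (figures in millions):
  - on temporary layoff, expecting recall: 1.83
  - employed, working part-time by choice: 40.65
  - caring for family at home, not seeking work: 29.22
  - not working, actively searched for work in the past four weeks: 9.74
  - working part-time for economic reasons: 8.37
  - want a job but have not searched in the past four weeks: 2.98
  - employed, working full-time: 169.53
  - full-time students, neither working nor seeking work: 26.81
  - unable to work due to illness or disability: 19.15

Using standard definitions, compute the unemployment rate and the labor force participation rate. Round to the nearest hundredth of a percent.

Employed = 40.65 + 8.37 + 169.53 = 218.55 million (anyone who worked, including part-time for economic reasons, counts as employed).
Unemployed = 1.83 + 9.74 = 11.57 million (jobless and actively searching, or on temporary layoff).
Labor force = 218.55 + 11.57 = 230.12 million.
Not in labor force = 29.22 + 2.98 + 26.81 + 19.15 = 78.16 million (those not working and not actively searching are outside the labor force — including those who want a job but have given up searching).
Civilian working-age population = 230.12 + 78.16 = 308.28 million.
Unemployment rate = 11.57 / 230.12 = 5.03%.
Labor force participation rate = 230.12 / 308.28 = 74.65%.

Unemployment rate ≈ 5.03%; labor force participation rate ≈ 74.65%.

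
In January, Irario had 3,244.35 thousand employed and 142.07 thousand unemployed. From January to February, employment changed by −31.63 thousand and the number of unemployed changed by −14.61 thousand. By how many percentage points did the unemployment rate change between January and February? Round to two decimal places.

The unemployment rate changed by −0.38 percentage points.

January: labor force = 3,244.35 + 142.07 = 3,386.42; u = 142.07/3,386.42 = 4.20%.
February: labor force = 3,212.72 + 127.46 = 3,340.18; u = 127.46/3,340.18 = 3.82%.
Change = 3.82% − 4.20% = −0.38 pp.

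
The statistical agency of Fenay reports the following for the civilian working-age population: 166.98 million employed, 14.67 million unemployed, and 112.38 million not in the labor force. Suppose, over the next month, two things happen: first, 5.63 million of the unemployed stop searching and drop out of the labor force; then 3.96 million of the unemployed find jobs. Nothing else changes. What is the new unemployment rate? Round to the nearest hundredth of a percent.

Initially, labor force = 166.98 + 14.67 = 181.65 million, so u = 14.67/181.65 = 8.08%.
After the first change, unemployed and labor force both fall by 5.63 → E = 166.98, U = 9.04, labor force = 176.02 million.
After the second change, unemployed falls and employed rises by 3.96; labor force unchanged → E = 170.94, U = 5.08, labor force = 176.02 million.
New unemployment rate = 5.08 / 176.02 = 2.89%.

New unemployment rate ≈ 2.89%.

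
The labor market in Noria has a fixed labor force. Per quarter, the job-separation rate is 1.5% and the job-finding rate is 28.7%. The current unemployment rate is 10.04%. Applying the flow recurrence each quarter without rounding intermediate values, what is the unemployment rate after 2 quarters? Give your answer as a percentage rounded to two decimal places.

Unemployment rate after two quarters ≈ 7.44%.

With a fixed labor force, u_{t+1} = u_t + s·(1−u_t) − f·u_t = u_t·(1−s−f) + s.
Here 1−s−f = 0.698 and s = 0.015.
u_1 = 0.100400 × 0.698 + 0.015 = 0.085079.
u_2 = 0.085079 × 0.698 + 0.015 = 0.074385.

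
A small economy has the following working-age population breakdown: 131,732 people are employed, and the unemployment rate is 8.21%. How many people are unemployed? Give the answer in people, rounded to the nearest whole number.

About 11,783 are unemployed.

Let U be the number unemployed. The labor force is E + U, and U/(E+U) = 0.0821.
So U = 0.0821 × 131,732 / (1 − 0.0821) = 10815.20 / 0.9179 ≈ 11,783.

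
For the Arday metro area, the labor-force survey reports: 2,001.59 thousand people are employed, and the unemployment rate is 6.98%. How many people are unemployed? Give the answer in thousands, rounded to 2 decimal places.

About 150.19 thousand are unemployed.

Let U be the number unemployed. The labor force is E + U, and U/(E+U) = 0.0698.
So U = 0.0698 × 2,001.59 / (1 − 0.0698) = 139.7110 / 0.9302 ≈ 150.19 thousand.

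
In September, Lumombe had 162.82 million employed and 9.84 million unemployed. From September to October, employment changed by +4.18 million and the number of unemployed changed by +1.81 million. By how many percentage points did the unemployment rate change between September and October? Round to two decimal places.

The unemployment rate changed by +0.82 percentage points.

September: labor force = 162.82 + 9.84 = 172.66; u = 9.84/172.66 = 5.70%.
October: labor force = 167.00 + 11.65 = 178.65; u = 11.65/178.65 = 6.52%.
Change = 6.52% − 5.70% = +0.82 pp.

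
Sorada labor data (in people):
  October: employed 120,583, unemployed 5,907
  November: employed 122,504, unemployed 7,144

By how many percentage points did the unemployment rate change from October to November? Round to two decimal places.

The unemployment rate changed by +0.84 percentage points.

October: labor force = 120,583 + 5,907 = 126,490; u = 5,907/126,490 = 4.67%.
November: labor force = 122,504 + 7,144 = 129,648; u = 7,144/129,648 = 5.51%.
Change = 5.51% − 4.67% = +0.84 pp.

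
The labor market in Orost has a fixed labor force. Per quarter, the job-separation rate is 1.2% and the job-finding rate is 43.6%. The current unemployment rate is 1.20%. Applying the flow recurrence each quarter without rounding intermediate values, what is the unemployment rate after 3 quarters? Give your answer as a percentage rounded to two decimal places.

Unemployment rate after three quarters ≈ 2.43%.

With a fixed labor force, u_{t+1} = u_t + s·(1−u_t) − f·u_t = u_t·(1−s−f) + s.
Here 1−s−f = 0.552 and s = 0.012.
u_1 = 0.012000 × 0.552 + 0.012 = 0.018624.
u_2 = 0.018624 × 0.552 + 0.012 = 0.022280.
u_3 = 0.022280 × 0.552 + 0.012 = 0.024299.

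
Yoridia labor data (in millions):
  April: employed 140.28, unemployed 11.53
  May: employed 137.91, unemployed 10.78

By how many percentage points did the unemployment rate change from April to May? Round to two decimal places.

April: labor force = 140.28 + 11.53 = 151.81; u = 11.53/151.81 = 7.60%.
May: labor force = 137.91 + 10.78 = 148.69; u = 10.78/148.69 = 7.25%.
Change = 7.25% − 7.60% = −0.35 pp.

The unemployment rate changed by −0.35 percentage points.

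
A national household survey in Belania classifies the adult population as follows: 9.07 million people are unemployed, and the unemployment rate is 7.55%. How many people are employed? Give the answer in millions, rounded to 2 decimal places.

Labor force = U / u = 9.07 / 0.0755 ≈ 120.13 million.
Employed = labor force − unemployed = 120.13 − 9.07 = 111.06 million.

About 111.06 million are employed.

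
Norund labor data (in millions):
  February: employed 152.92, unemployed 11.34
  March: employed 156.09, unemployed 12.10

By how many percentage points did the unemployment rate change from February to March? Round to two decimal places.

The unemployment rate changed by +0.29 percentage points.

February: labor force = 152.92 + 11.34 = 164.26; u = 11.34/164.26 = 6.90%.
March: labor force = 156.09 + 12.10 = 168.19; u = 12.10/168.19 = 7.19%.
Change = 7.19% − 6.90% = +0.29 pp.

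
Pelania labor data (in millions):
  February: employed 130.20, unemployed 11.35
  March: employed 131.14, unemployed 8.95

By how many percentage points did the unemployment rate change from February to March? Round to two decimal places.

The unemployment rate changed by −1.63 percentage points.

February: labor force = 130.20 + 11.35 = 141.55; u = 11.35/141.55 = 8.02%.
March: labor force = 131.14 + 8.95 = 140.09; u = 8.95/140.09 = 6.39%.
Change = 6.39% − 8.02% = −1.63 pp.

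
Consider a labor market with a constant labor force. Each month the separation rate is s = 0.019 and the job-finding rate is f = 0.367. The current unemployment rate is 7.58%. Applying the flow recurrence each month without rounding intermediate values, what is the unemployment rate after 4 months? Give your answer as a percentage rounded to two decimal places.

With a fixed labor force, u_{t+1} = u_t + s·(1−u_t) − f·u_t = u_t·(1−s−f) + s.
Here 1−s−f = 0.614 and s = 0.019.
u_1 = 0.075800 × 0.614 + 0.019 = 0.065541.
u_2 = 0.065541 × 0.614 + 0.019 = 0.059242.
u_3 = 0.059242 × 0.614 + 0.019 = 0.055375.
u_4 = 0.055375 × 0.614 + 0.019 = 0.053000.

Unemployment rate after four months ≈ 5.30%.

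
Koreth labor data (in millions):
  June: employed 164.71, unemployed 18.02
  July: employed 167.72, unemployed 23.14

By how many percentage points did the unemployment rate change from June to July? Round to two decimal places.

June: labor force = 164.71 + 18.02 = 182.73; u = 18.02/182.73 = 9.86%.
July: labor force = 167.72 + 23.14 = 190.86; u = 23.14/190.86 = 12.12%.
Change = 12.12% − 9.86% = +2.26 pp.

The unemployment rate changed by +2.26 percentage points.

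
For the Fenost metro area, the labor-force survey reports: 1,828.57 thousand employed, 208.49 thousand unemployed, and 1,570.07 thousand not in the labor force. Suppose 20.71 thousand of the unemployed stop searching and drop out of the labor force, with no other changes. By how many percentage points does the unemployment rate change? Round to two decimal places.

Initially, labor force = 1,828.57 + 208.49 = 2,037.06 thousand, so u = 208.49/2,037.06 = 10.23%.
After the change, unemployed and labor force both fall by 20.71 → E = 1,828.57, U = 187.78, labor force = 2,016.35 thousand.
New unemployment rate = 187.78 / 2,016.35 = 9.31%.
Change = 9.31% − 10.23% = −0.92 percentage points.

The unemployment rate changes by −0.92 percentage points.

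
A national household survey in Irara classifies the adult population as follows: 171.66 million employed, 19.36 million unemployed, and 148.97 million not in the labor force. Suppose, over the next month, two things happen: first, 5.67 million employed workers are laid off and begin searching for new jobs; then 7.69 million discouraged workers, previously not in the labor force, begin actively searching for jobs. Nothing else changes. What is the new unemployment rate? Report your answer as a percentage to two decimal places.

New unemployment rate ≈ 16.47%.

Initially, labor force = 171.66 + 19.36 = 191.02 million, so u = 19.36/191.02 = 10.14%.
After the first change, employed falls and unemployed rises by 5.67; labor force unchanged → E = 165.99, U = 25.03, labor force = 191.02 million.
After the second change, unemployed and labor force both rise by 7.69 → E = 165.99, U = 32.72, labor force = 198.71 million.
New unemployment rate = 32.72 / 198.71 = 16.47%.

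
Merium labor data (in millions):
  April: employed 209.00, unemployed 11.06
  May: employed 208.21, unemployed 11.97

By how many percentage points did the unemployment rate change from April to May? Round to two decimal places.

April: labor force = 209.00 + 11.06 = 220.06; u = 11.06/220.06 = 5.03%.
May: labor force = 208.21 + 11.97 = 220.18; u = 11.97/220.18 = 5.44%.
Change = 5.44% − 5.03% = +0.41 pp.

The unemployment rate changed by +0.41 percentage points.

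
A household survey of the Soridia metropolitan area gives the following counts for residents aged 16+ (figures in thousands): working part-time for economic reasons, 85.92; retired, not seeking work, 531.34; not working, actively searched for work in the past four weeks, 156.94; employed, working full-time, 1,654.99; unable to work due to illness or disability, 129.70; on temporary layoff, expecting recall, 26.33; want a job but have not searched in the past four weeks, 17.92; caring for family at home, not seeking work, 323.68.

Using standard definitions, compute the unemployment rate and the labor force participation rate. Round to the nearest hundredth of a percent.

Employed = 85.92 + 1,654.99 = 1,740.91 thousand (anyone who worked, including part-time for economic reasons, counts as employed).
Unemployed = 156.94 + 26.33 = 183.27 thousand (jobless and actively searching, or on temporary layoff).
Labor force = 1,740.91 + 183.27 = 1,924.18 thousand.
Not in labor force = 531.34 + 129.70 + 17.92 + 323.68 = 1,002.64 thousand (those not working and not actively searching are outside the labor force — including those who want a job but have given up searching).
Civilian working-age population = 1,924.18 + 1,002.64 = 2,926.82 thousand.
Unemployment rate = 183.27 / 1,924.18 = 9.52%.
Labor force participation rate = 1,924.18 / 2,926.82 = 65.74%.

Unemployment rate ≈ 9.52%; labor force participation rate ≈ 65.74%.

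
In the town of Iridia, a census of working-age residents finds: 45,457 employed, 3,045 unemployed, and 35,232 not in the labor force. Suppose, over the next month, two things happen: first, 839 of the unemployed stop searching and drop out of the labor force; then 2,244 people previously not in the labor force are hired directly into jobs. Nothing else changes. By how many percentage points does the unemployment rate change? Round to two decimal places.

Initially, labor force = 45,457 + 3,045 = 48,502, so u = 3,045/48,502 = 6.28%.
After the first change, unemployed and labor force both fall by 839 → E = 45,457, U = 2,206, labor force = 47,663.
After the second change, employed and labor force both rise by 2,244; unemployed unchanged → E = 47,701, U = 2,206, labor force = 49,907.
New unemployment rate = 2,206 / 49,907 = 4.42%.
Change = 4.42% − 6.28% = −1.86 percentage points.

The unemployment rate changes by −1.86 percentage points.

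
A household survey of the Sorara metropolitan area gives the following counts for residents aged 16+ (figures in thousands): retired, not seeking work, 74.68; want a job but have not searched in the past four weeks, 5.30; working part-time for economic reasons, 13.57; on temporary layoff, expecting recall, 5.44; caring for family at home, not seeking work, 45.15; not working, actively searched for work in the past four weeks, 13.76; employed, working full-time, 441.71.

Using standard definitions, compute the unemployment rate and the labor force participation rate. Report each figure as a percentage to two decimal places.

Unemployment rate ≈ 4.05%; labor force participation rate ≈ 79.13%.

Employed = 13.57 + 441.71 = 455.28 thousand (anyone who worked, including part-time for economic reasons, counts as employed).
Unemployed = 5.44 + 13.76 = 19.20 thousand (jobless and actively searching, or on temporary layoff).
Labor force = 455.28 + 19.20 = 474.48 thousand.
Not in labor force = 74.68 + 5.30 + 45.15 = 125.13 thousand (those not working and not actively searching are outside the labor force — including those who want a job but have given up searching).
Civilian working-age population = 474.48 + 125.13 = 599.61 thousand.
Unemployment rate = 19.20 / 474.48 = 4.05%.
Labor force participation rate = 474.48 / 599.61 = 79.13%.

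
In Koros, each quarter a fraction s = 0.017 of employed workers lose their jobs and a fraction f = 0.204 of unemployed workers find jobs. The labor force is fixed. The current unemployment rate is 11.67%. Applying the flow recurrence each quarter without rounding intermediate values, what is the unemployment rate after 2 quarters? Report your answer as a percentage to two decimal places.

Unemployment rate after two quarters ≈ 10.11%.

With a fixed labor force, u_{t+1} = u_t + s·(1−u_t) − f·u_t = u_t·(1−s−f) + s.
Here 1−s−f = 0.779 and s = 0.017.
u_1 = 0.116700 × 0.779 + 0.017 = 0.107909.
u_2 = 0.107909 × 0.779 + 0.017 = 0.101061.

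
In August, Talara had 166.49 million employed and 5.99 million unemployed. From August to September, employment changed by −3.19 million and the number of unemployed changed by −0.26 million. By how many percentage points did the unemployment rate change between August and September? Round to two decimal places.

The unemployment rate changed by −0.08 percentage points.

August: labor force = 166.49 + 5.99 = 172.48; u = 5.99/172.48 = 3.47%.
September: labor force = 163.30 + 5.73 = 169.03; u = 5.73/169.03 = 3.39%.
Change = 3.39% − 3.47% = −0.08 pp.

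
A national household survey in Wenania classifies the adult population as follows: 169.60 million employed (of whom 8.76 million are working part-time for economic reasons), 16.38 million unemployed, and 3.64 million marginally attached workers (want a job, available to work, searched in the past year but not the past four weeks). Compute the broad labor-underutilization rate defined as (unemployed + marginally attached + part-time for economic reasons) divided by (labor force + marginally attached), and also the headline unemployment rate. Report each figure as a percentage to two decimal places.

Broad underutilization rate ≈ 15.18%; headline unemployment rate ≈ 8.81%.

Labor force = 169.60 + 16.38 = 185.98 million.
Numerator = 16.38 + 3.64 + 8.76 = 28.78 million.
Denominator = 185.98 + 3.64 = 189.62 million.
Broad rate = 28.78 / 189.62 = 15.18%.
Headline unemployment rate = 16.38 / 185.98 = 8.81%.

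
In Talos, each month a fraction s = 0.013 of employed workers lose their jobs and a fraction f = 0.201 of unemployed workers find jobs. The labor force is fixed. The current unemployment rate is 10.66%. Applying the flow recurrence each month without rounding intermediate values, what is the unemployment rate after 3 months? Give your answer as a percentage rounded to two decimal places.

Unemployment rate after three months ≈ 8.30%.

With a fixed labor force, u_{t+1} = u_t + s·(1−u_t) − f·u_t = u_t·(1−s−f) + s.
Here 1−s−f = 0.786 and s = 0.013.
u_1 = 0.106600 × 0.786 + 0.013 = 0.096788.
u_2 = 0.096788 × 0.786 + 0.013 = 0.089075.
u_3 = 0.089075 × 0.786 + 0.013 = 0.083013.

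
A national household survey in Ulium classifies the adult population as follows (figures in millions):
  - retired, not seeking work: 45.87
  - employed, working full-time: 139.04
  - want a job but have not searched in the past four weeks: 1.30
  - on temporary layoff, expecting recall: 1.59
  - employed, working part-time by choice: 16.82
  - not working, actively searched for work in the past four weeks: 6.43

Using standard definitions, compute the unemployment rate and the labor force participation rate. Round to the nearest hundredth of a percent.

Unemployment rate ≈ 4.89%; labor force participation rate ≈ 77.65%.

Employed = 139.04 + 16.82 = 155.86 million.
Unemployed = 1.59 + 6.43 = 8.02 million (jobless and actively searching, or on temporary layoff).
Labor force = 155.86 + 8.02 = 163.88 million.
Not in labor force = 45.87 + 1.30 = 47.17 million (those not working and not actively searching are outside the labor force — including those who want a job but have given up searching).
Civilian working-age population = 163.88 + 47.17 = 211.05 million.
Unemployment rate = 8.02 / 163.88 = 4.89%.
Labor force participation rate = 163.88 / 211.05 = 77.65%.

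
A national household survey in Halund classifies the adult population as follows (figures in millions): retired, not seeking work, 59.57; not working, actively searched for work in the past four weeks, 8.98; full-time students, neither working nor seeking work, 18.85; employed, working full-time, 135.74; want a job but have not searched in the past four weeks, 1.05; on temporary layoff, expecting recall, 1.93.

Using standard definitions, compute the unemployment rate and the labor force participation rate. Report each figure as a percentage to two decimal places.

Unemployment rate ≈ 7.44%; labor force participation rate ≈ 64.85%.

Employed = 135.74 million.
Unemployed = 8.98 + 1.93 = 10.91 million (jobless and actively searching, or on temporary layoff).
Labor force = 135.74 + 10.91 = 146.65 million.
Not in labor force = 59.57 + 18.85 + 1.05 = 79.47 million (those not working and not actively searching are outside the labor force — including those who want a job but have given up searching).
Civilian working-age population = 146.65 + 79.47 = 226.12 million.
Unemployment rate = 10.91 / 146.65 = 7.44%.
Labor force participation rate = 146.65 / 226.12 = 64.85%.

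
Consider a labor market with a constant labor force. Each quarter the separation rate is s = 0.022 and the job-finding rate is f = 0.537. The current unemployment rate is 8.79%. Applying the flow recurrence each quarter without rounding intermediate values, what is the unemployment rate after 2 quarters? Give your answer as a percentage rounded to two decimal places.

With a fixed labor force, u_{t+1} = u_t + s·(1−u_t) − f·u_t = u_t·(1−s−f) + s.
Here 1−s−f = 0.441 and s = 0.022.
u_1 = 0.087900 × 0.441 + 0.022 = 0.060764.
u_2 = 0.060764 × 0.441 + 0.022 = 0.048797.

Unemployment rate after two quarters ≈ 4.88%.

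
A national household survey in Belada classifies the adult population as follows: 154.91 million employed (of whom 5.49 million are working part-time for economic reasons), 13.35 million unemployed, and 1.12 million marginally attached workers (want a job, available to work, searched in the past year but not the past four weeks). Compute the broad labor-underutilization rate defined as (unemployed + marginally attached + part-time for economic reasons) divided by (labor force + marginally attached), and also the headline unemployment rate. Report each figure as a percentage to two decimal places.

Labor force = 154.91 + 13.35 = 168.26 million.
Numerator = 13.35 + 1.12 + 5.49 = 19.96 million.
Denominator = 168.26 + 1.12 = 169.38 million.
Broad rate = 19.96 / 169.38 = 11.78%.
Headline unemployment rate = 13.35 / 168.26 = 7.93%.

Broad underutilization rate ≈ 11.78%; headline unemployment rate ≈ 7.93%.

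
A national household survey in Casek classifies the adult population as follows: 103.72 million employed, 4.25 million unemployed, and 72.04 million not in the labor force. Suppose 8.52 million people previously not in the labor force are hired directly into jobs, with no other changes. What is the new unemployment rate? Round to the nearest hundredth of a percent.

New unemployment rate ≈ 3.65%.

Initially, labor force = 103.72 + 4.25 = 107.97 million, so u = 4.25/107.97 = 3.94%.
After the change, employed and labor force both rise by 8.52; unemployed unchanged → E = 112.24, U = 4.25, labor force = 116.49 million.
New unemployment rate = 4.25 / 116.49 = 3.65%.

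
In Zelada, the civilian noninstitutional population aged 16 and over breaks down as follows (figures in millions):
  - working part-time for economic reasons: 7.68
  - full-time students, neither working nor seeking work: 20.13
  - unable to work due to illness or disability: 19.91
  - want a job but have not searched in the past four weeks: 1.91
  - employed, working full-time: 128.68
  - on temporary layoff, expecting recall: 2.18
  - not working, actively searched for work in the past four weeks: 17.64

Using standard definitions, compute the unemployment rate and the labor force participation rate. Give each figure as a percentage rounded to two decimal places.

Employed = 7.68 + 128.68 = 136.36 million (anyone who worked, including part-time for economic reasons, counts as employed).
Unemployed = 2.18 + 17.64 = 19.82 million (jobless and actively searching, or on temporary layoff).
Labor force = 136.36 + 19.82 = 156.18 million.
Not in labor force = 20.13 + 19.91 + 1.91 = 41.95 million (those not working and not actively searching are outside the labor force — including those who want a job but have given up searching).
Civilian working-age population = 156.18 + 41.95 = 198.13 million.
Unemployment rate = 19.82 / 156.18 = 12.69%.
Labor force participation rate = 156.18 / 198.13 = 78.83%.

Unemployment rate ≈ 12.69%; labor force participation rate ≈ 78.83%.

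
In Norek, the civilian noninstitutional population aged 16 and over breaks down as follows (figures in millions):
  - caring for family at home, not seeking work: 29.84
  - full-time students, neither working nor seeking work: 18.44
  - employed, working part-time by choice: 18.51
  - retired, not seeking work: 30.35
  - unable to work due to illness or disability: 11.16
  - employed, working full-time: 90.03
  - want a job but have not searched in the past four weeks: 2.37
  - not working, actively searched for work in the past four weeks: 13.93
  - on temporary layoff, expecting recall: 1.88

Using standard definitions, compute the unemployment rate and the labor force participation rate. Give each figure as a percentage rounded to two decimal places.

Unemployment rate ≈ 12.71%; labor force participation rate ≈ 57.43%.

Employed = 18.51 + 90.03 = 108.54 million.
Unemployed = 13.93 + 1.88 = 15.81 million (jobless and actively searching, or on temporary layoff).
Labor force = 108.54 + 15.81 = 124.35 million.
Not in labor force = 29.84 + 18.44 + 30.35 + 11.16 + 2.37 = 92.16 million (those not working and not actively searching are outside the labor force — including those who want a job but have given up searching).
Civilian working-age population = 124.35 + 92.16 = 216.51 million.
Unemployment rate = 15.81 / 124.35 = 12.71%.
Labor force participation rate = 124.35 / 216.51 = 57.43%.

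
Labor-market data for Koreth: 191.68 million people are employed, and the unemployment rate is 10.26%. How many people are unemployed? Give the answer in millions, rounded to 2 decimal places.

About 21.91 million are unemployed.

Let U be the number unemployed. The labor force is E + U, and U/(E+U) = 0.1026.
So U = 0.1026 × 191.68 / (1 − 0.1026) = 19.6664 / 0.8974 ≈ 21.91 million.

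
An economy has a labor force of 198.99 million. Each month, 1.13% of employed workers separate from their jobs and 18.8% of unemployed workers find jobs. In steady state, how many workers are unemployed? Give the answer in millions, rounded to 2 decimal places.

About 11.28 million are unemployed in steady state.

Steady-state unemployment rate u* = s/(s+f) = 1.13/(1.13+18.8) = 0.056698.
Unemployed = u* × labor force = 0.056698 × 198.99 ≈ 11.28 million.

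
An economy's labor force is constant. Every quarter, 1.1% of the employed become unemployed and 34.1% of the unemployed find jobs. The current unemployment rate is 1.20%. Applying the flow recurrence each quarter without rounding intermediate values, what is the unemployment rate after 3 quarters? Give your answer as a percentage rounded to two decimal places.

With a fixed labor force, u_{t+1} = u_t + s·(1−u_t) − f·u_t = u_t·(1−s−f) + s.
Here 1−s−f = 0.648 and s = 0.011.
u_1 = 0.012000 × 0.648 + 0.011 = 0.018776.
u_2 = 0.018776 × 0.648 + 0.011 = 0.023167.
u_3 = 0.023167 × 0.648 + 0.011 = 0.026012.

Unemployment rate after three quarters ≈ 2.60%.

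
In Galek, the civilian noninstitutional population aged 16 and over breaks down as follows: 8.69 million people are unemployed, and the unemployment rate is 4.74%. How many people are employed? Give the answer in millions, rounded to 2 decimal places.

Labor force = U / u = 8.69 / 0.0474 ≈ 183.33 million.
Employed = labor force − unemployed = 183.33 − 8.69 = 174.64 million.

About 174.64 million are employed.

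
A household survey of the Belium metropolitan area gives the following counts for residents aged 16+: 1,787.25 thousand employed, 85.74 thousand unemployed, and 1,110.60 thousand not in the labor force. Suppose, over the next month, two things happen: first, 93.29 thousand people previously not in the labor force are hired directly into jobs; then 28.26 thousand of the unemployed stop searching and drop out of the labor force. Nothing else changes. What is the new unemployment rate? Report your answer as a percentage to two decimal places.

Initially, labor force = 1,787.25 + 85.74 = 1,872.99 thousand, so u = 85.74/1,872.99 = 4.58%.
After the first change, employed and labor force both rise by 93.29; unemployed unchanged → E = 1,880.54, U = 85.74, labor force = 1,966.28 thousand.
After the second change, unemployed and labor force both fall by 28.26 → E = 1,880.54, U = 57.48, labor force = 1,938.02 thousand.
New unemployment rate = 57.48 / 1,938.02 = 2.97%.

New unemployment rate ≈ 2.97%.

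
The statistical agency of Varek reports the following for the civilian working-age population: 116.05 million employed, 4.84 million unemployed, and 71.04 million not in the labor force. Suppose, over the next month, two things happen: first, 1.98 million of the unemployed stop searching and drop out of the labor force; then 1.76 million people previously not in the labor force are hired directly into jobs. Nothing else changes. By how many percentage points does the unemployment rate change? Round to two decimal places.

The unemployment rate changes by −1.63 percentage points.

Initially, labor force = 116.05 + 4.84 = 120.89 million, so u = 4.84/120.89 = 4.00%.
After the first change, unemployed and labor force both fall by 1.98 → E = 116.05, U = 2.86, labor force = 118.91 million.
After the second change, employed and labor force both rise by 1.76; unemployed unchanged → E = 117.81, U = 2.86, labor force = 120.67 million.
New unemployment rate = 2.86 / 120.67 = 2.37%.
Change = 2.37% − 4.00% = −1.63 percentage points.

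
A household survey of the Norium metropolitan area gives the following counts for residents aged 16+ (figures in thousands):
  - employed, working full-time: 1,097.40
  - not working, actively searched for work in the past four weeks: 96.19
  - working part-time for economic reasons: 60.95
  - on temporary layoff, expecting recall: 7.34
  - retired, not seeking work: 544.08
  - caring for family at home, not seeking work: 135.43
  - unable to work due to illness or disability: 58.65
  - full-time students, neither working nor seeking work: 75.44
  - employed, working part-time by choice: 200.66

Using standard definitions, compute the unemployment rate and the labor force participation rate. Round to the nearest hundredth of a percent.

Unemployment rate ≈ 7.08%; labor force participation rate ≈ 64.26%.

Employed = 1,097.40 + 60.95 + 200.66 = 1,359.01 thousand (anyone who worked, including part-time for economic reasons, counts as employed).
Unemployed = 96.19 + 7.34 = 103.53 thousand (jobless and actively searching, or on temporary layoff).
Labor force = 1,359.01 + 103.53 = 1,462.54 thousand.
Not in labor force = 544.08 + 135.43 + 58.65 + 75.44 = 813.60 thousand (those not working and not actively searching are outside the labor force).
Civilian working-age population = 1,462.54 + 813.60 = 2,276.14 thousand.
Unemployment rate = 103.53 / 1,462.54 = 7.08%.
Labor force participation rate = 1,462.54 / 2,276.14 = 64.26%.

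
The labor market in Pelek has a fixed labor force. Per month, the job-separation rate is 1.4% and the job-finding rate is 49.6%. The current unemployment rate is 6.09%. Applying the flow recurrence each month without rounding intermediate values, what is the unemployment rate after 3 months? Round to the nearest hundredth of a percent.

Unemployment rate after three months ≈ 3.14%.

With a fixed labor force, u_{t+1} = u_t + s·(1−u_t) − f·u_t = u_t·(1−s−f) + s.
Here 1−s−f = 0.490 and s = 0.014.
u_1 = 0.060900 × 0.490 + 0.014 = 0.043841.
u_2 = 0.043841 × 0.490 + 0.014 = 0.035482.
u_3 = 0.035482 × 0.490 + 0.014 = 0.031386.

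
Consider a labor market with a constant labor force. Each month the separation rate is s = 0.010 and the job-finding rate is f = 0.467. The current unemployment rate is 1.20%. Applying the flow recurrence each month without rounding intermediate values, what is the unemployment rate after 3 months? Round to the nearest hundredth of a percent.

With a fixed labor force, u_{t+1} = u_t + s·(1−u_t) − f·u_t = u_t·(1−s−f) + s.
Here 1−s−f = 0.523 and s = 0.010.
u_1 = 0.012000 × 0.523 + 0.010 = 0.016276.
u_2 = 0.016276 × 0.523 + 0.010 = 0.018512.
u_3 = 0.018512 × 0.523 + 0.010 = 0.019682.

Unemployment rate after three months ≈ 1.97%.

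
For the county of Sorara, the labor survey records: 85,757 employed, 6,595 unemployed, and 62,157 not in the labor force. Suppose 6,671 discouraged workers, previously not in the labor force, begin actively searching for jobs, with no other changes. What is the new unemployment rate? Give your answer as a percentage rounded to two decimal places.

New unemployment rate ≈ 13.40%.

Initially, labor force = 85,757 + 6,595 = 92,352, so u = 6,595/92,352 = 7.14%.
After the change, unemployed and labor force both rise by 6,671 → E = 85,757, U = 13,266, labor force = 99,023.
New unemployment rate = 13,266 / 99,023 = 13.40%.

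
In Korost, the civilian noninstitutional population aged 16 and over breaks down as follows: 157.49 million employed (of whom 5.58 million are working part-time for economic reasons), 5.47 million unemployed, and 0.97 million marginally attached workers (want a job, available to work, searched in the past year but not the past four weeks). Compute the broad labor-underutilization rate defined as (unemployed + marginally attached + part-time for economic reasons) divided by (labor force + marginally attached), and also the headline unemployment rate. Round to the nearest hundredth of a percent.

Broad underutilization rate ≈ 7.33%; headline unemployment rate ≈ 3.36%.

Labor force = 157.49 + 5.47 = 162.96 million.
Numerator = 5.47 + 0.97 + 5.58 = 12.02 million.
Denominator = 162.96 + 0.97 = 163.93 million.
Broad rate = 12.02 / 163.93 = 7.33%.
Headline unemployment rate = 5.47 / 162.96 = 3.36%.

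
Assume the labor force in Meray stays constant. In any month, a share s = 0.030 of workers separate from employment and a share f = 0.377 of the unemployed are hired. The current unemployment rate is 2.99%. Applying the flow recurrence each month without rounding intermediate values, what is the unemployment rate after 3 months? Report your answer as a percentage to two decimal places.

Unemployment rate after three months ≈ 6.46%.

With a fixed labor force, u_{t+1} = u_t + s·(1−u_t) − f·u_t = u_t·(1−s−f) + s.
Here 1−s−f = 0.593 and s = 0.030.
u_1 = 0.029900 × 0.593 + 0.030 = 0.047731.
u_2 = 0.047731 × 0.593 + 0.030 = 0.058304.
u_3 = 0.058304 × 0.593 + 0.030 = 0.064574.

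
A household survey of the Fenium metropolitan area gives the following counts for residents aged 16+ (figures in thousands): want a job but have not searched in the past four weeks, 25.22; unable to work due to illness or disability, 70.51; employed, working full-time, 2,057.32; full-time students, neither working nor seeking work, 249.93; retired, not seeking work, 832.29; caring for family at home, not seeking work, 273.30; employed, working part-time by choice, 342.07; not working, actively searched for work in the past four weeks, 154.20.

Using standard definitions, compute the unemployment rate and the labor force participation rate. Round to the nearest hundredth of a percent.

Employed = 2,057.32 + 342.07 = 2,399.39 thousand.
Unemployed = 154.20 thousand.
Labor force = 2,399.39 + 154.20 = 2,553.59 thousand.
Not in labor force = 25.22 + 70.51 + 249.93 + 832.29 + 273.30 = 1,451.25 thousand (those not working and not actively searching are outside the labor force — including those who want a job but have given up searching).
Civilian working-age population = 2,553.59 + 1,451.25 = 4,004.84 thousand.
Unemployment rate = 154.20 / 2,553.59 = 6.04%.
Labor force participation rate = 2,553.59 / 4,004.84 = 63.76%.

Unemployment rate ≈ 6.04%; labor force participation rate ≈ 63.76%.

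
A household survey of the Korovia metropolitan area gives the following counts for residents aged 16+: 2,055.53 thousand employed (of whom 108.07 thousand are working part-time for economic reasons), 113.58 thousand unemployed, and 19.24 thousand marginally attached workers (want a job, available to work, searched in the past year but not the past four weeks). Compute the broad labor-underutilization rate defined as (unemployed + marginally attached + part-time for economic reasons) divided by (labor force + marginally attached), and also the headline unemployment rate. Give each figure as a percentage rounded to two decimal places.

Broad underutilization rate ≈ 11.01%; headline unemployment rate ≈ 5.24%.

Labor force = 2,055.53 + 113.58 = 2,169.11 thousand.
Numerator = 113.58 + 19.24 + 108.07 = 240.89 thousand.
Denominator = 2,169.11 + 19.24 = 2,188.35 thousand.
Broad rate = 240.89 / 2,188.35 = 11.01%.
Headline unemployment rate = 113.58 / 2,169.11 = 5.24%.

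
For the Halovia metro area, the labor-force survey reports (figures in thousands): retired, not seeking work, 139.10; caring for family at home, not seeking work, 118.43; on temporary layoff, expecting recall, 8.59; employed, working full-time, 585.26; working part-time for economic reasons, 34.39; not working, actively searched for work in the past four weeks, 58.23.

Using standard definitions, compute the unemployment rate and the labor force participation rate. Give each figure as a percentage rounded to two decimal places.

Unemployment rate ≈ 9.73%; labor force participation rate ≈ 72.72%.

Employed = 585.26 + 34.39 = 619.65 thousand (anyone who worked, including part-time for economic reasons, counts as employed).
Unemployed = 8.59 + 58.23 = 66.82 thousand (jobless and actively searching, or on temporary layoff).
Labor force = 619.65 + 66.82 = 686.47 thousand.
Not in labor force = 139.10 + 118.43 = 257.53 thousand (those not working and not actively searching are outside the labor force).
Civilian working-age population = 686.47 + 257.53 = 944.00 thousand.
Unemployment rate = 66.82 / 686.47 = 9.73%.
Labor force participation rate = 686.47 / 944.00 = 72.72%.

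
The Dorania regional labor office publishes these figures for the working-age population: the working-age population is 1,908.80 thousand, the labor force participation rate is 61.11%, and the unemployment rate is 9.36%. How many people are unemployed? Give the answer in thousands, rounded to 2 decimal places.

Labor force = 0.6111 × 1,908.80 = 1,166.47 thousand.
Unemployed = 0.0936 × 1,166.47 ≈ 109.18 thousand.

About 109.18 thousand are unemployed.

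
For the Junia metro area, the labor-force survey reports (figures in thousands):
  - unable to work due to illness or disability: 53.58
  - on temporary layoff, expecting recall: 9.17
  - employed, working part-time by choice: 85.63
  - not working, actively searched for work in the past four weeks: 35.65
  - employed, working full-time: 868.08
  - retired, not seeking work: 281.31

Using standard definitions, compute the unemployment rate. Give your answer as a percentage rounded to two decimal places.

Unemployment rate ≈ 4.49%.

Employed = 85.63 + 868.08 = 953.71 thousand.
Unemployed = 9.17 + 35.65 = 44.82 thousand (jobless and actively searching, or on temporary layoff).
Labor force = 953.71 + 44.82 = 998.53 thousand.
Unemployment rate = 44.82 / 998.53 = 4.49%.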